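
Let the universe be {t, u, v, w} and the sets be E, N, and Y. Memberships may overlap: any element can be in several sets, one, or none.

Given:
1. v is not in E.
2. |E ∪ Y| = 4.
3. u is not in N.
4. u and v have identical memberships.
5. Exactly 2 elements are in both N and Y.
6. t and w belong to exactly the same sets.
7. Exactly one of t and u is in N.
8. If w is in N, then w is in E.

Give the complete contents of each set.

E = {t, w}; N = {t, w}; Y = {t, u, v, w}

From (1): v ∉ E.
From (3): u ∉ N.
(4): u matches v: u ∉ E.
(4): v matches u: v ∉ N.
(7) (exactly one): t ∈ N.
(6): w matches t: w ∈ N.
(8): w ∈ E.
(6): t matches w: t ∈ E.
Suppose t ∉ Y: no assignment then satisfies all the clues, so t ∈ Y.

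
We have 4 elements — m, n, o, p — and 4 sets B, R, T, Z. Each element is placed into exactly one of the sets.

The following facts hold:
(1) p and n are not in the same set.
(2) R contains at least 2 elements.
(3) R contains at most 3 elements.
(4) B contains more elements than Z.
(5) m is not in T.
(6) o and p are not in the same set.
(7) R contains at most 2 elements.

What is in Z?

Z = {}

From (5): m ∉ T.
Suppose m ∈ Z: no assignment then satisfies all the clues, so m ∉ Z.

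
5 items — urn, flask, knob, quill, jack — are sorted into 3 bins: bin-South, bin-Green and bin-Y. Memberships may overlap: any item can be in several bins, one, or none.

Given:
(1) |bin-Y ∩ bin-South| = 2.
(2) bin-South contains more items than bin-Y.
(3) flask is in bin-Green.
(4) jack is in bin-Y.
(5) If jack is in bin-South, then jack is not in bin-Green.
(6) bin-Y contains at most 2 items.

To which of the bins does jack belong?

jack: bin-South, bin-Y

From (3): flask ∈ bin-Green.
From (4): jack ∈ bin-Y.
Suppose jack ∉ bin-South: no assignment then satisfies all the clues, so jack ∈ bin-South.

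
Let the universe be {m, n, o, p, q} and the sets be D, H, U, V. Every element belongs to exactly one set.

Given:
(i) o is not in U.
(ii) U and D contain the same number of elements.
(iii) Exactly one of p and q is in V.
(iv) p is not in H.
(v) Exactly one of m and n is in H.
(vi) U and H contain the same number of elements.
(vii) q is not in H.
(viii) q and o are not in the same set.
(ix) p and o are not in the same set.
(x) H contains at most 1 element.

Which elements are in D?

D = {o}

From (i): o ∉ U.
From (iv): p ∉ H.
From (vii): q ∉ H.
Suppose m ∈ D: no assignment then satisfies all the clues, so m ∉ D.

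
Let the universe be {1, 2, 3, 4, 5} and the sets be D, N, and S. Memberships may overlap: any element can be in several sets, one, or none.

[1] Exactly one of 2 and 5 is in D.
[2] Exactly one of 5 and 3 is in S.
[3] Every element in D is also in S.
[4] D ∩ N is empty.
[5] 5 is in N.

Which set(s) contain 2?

2: D, S

From (5): 5 ∈ N.
(4) (disjoint): 5 ∉ D.
(1) (exactly one): 2 ∈ D.
(3) with 2 ∈ D: 2 ∈ S.
(4) (disjoint): 2 ∉ N.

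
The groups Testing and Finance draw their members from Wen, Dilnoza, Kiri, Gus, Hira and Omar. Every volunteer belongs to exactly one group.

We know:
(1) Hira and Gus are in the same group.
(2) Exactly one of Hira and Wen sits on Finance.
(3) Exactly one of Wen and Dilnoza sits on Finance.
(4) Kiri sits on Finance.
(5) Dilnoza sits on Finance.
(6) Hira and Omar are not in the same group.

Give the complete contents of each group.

From (4): Kiri ∈ Finance.
From (5): Dilnoza ∈ Finance.
(3) (exactly one): Wen ∉ Finance.
Only one group left: Wen ∈ Testing.
(2) (exactly one): Hira ∈ Finance.
(6): Omar ∉ Finance.
Only one group left: Omar ∈ Testing.
(1): Gus matches Hira: Gus ∉ Testing.
(1): Gus matches Hira: Gus ∈ Finance.

Testing = {Omar, Wen}; Finance = {Dilnoza, Gus, Hira, Kiri}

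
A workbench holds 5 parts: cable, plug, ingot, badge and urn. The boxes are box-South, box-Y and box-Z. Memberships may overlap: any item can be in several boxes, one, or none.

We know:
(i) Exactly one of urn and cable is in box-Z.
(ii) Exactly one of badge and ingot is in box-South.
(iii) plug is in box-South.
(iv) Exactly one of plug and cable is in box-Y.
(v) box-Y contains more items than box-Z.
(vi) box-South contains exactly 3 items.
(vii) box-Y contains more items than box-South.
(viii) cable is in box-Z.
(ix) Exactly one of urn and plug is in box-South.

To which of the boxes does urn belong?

urn: box-Y

From (iii): plug ∈ box-South.
From (viii): cable ∈ box-Z.
(i) (exactly one): urn ∉ box-Z.
(ix) (exactly one): urn ∉ box-South.
Suppose urn ∉ box-Y: no assignment then satisfies all the clues, so urn ∈ box-Y.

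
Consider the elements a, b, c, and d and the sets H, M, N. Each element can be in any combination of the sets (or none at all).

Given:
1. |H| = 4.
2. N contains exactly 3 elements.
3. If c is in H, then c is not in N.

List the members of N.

N = {a, b, d}

(1): only 4 candidates remain for H, so all are in.
(3): c ∉ N.
(2): only 3 candidates remain for N, so all are in.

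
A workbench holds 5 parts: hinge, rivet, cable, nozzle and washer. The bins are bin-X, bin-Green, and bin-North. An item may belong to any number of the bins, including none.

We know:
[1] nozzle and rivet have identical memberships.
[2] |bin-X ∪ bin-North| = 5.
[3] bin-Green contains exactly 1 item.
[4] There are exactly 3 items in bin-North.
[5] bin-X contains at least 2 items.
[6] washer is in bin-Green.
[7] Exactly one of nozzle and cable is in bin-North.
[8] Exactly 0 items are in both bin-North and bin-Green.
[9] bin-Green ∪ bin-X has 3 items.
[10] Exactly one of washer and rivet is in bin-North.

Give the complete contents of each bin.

bin-X = {cable, hinge, washer}; bin-Green = {washer}; bin-North = {hinge, nozzle, rivet}

From (6): washer ∈ bin-Green.
(3): bin-Green already has 1, so the rest are out.
Suppose hinge ∉ bin-X: no assignment then satisfies all the clues, so hinge ∈ bin-X.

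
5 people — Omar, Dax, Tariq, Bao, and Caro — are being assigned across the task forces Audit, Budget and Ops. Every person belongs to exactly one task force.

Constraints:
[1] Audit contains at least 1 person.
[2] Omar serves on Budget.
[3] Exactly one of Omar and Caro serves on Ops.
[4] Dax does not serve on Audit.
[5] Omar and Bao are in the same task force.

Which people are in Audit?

Audit = {Tariq}

From (2): Omar ∈ Budget.
From (4): Dax ∉ Audit.
(3) (exactly one): Caro ∈ Ops.
(5): Bao matches Omar: Bao ∉ Audit.
(5): Bao matches Omar: Bao ∈ Budget.
(1): only 1 candidates remain for Audit, so all are in.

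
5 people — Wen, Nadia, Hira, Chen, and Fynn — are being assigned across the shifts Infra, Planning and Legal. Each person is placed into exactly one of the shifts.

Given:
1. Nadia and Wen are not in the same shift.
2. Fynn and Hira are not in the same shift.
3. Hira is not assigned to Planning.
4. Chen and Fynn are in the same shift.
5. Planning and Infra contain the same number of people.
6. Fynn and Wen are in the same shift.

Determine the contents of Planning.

Planning = {Nadia}

From (3): Hira ∉ Planning.
Suppose Wen ∈ Planning: no assignment then satisfies all the clues, so Wen ∉ Planning.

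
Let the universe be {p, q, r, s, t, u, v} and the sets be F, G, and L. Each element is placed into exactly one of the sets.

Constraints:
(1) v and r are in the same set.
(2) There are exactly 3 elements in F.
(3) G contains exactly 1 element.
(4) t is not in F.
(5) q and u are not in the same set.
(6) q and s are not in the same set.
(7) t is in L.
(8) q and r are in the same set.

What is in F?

F = {q, r, v}

From (4): t ∉ F.
From (7): t ∈ L.
Suppose p ∈ F: no assignment then satisfies all the clues, so p ∉ F.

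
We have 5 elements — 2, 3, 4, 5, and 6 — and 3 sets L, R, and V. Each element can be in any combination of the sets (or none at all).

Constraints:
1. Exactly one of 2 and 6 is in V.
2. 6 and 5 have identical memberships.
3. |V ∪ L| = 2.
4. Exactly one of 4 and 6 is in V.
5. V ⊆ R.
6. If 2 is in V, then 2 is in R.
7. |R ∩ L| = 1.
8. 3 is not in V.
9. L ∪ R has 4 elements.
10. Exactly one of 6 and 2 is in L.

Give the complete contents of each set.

L = {2}; R = {2, 4, 5, 6}; V = {2, 4}

From (8): 3 ∉ V.
Suppose 2 ∉ L: no assignment then satisfies all the clues, so 2 ∈ L.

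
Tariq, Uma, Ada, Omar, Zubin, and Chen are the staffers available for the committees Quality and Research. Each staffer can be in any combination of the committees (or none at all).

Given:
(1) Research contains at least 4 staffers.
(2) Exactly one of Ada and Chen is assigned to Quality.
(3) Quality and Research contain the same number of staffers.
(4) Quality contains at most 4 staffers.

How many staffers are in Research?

4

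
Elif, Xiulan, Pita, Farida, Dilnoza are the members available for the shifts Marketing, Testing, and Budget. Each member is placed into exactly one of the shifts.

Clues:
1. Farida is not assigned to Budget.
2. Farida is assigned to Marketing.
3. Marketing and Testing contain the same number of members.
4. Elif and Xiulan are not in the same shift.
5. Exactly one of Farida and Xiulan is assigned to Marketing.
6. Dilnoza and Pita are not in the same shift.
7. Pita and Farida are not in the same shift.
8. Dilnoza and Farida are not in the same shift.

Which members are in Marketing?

Marketing = {Elif, Farida}

From (1): Farida ∉ Budget.
From (2): Farida ∈ Marketing.
(5) (exactly one): Xiulan ∉ Marketing.
(7): Pita ∉ Marketing.
(8): Dilnoza ∉ Marketing.
Suppose Elif ∉ Marketing: no assignment then satisfies all the clues, so Elif ∈ Marketing.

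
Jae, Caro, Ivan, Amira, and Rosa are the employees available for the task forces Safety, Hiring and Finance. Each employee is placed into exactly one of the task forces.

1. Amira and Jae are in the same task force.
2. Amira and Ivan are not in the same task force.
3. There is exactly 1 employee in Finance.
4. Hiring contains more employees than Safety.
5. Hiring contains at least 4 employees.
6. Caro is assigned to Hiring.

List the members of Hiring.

Hiring = {Amira, Caro, Jae, Rosa}

From (6): Caro ∈ Hiring.
Suppose Jae ∉ Hiring: no assignment then satisfies all the clues, so Jae ∈ Hiring.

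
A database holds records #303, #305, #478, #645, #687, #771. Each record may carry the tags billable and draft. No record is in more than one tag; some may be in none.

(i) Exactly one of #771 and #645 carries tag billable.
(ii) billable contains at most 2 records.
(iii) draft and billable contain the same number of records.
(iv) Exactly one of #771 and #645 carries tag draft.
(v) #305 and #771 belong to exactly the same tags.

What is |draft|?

2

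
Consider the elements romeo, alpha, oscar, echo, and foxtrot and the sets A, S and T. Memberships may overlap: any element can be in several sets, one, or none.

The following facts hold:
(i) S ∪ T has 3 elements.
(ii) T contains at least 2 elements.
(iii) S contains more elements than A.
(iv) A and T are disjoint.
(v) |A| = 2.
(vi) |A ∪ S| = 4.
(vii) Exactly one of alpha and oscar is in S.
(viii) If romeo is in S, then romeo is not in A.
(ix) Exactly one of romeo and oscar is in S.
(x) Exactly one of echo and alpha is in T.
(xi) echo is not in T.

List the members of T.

T = {alpha, romeo}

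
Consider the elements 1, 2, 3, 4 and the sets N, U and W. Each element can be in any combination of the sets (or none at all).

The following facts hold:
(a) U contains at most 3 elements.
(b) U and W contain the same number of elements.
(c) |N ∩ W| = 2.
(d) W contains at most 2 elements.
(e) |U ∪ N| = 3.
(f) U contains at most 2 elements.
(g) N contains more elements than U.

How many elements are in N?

3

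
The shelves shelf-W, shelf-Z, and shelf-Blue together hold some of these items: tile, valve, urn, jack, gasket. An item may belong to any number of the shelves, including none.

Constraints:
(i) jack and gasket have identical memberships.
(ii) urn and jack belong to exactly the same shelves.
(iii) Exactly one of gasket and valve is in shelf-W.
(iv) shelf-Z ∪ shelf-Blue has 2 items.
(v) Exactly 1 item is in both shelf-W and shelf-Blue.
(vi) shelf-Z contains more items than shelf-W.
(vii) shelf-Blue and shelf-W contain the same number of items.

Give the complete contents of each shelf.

shelf-W = {valve}; shelf-Z = {tile, valve}; shelf-Blue = {valve}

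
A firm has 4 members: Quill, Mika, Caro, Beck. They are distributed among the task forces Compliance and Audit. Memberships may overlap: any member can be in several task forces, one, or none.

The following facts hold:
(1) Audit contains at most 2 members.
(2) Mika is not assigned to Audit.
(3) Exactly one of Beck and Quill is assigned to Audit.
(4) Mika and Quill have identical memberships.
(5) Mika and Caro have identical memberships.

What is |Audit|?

From (2): Mika ∉ Audit.
(4): Quill matches Mika: Quill ∉ Audit.
(5): Caro matches Mika: Caro ∉ Audit.
(3) (exactly one): Beck ∈ Audit.

1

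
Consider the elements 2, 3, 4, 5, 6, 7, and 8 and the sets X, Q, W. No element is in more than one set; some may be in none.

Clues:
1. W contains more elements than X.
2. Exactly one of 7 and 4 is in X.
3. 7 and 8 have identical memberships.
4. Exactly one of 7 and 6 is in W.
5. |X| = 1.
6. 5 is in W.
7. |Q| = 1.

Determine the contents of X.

From (6): 5 ∈ W.
Suppose 2 ∈ X: no assignment then satisfies all the clues, so 2 ∉ X.

X = {4}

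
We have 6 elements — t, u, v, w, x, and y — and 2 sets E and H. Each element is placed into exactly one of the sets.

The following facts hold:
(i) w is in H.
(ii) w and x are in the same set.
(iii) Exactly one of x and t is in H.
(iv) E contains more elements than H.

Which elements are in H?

From (i): w ∈ H.
(ii): x matches w: x ∉ E.
(ii): x matches w: x ∈ H.
(iii) (exactly one): t ∉ H.
Only one set left: t ∈ E.
Suppose u ∈ H: no assignment then satisfies all the clues, so u ∉ H.

H = {w, x}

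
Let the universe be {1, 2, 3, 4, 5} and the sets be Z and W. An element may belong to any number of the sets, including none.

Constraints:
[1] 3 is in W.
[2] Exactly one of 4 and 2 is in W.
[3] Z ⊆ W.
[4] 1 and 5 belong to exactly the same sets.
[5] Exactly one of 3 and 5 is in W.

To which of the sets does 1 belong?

1: none

From (1): 3 ∈ W.
(5) (exactly one): 5 ∉ W.
(3) contrapositive: 5 ∉ Z.
(4): 1 matches 5: 1 ∉ Z.
(4): 1 matches 5: 1 ∉ W.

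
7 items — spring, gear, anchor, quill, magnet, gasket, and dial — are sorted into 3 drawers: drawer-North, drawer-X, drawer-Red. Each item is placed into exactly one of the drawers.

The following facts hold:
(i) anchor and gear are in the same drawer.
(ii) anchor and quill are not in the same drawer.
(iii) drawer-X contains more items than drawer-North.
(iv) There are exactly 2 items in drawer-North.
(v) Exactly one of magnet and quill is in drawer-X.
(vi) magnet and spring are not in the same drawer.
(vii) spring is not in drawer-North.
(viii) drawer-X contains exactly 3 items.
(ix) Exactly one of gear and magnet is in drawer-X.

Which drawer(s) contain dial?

dial: drawer-X

From (vii): spring ∉ drawer-North.
Suppose dial ∈ drawer-North: no assignment then satisfies all the clues, so dial ∉ drawer-North.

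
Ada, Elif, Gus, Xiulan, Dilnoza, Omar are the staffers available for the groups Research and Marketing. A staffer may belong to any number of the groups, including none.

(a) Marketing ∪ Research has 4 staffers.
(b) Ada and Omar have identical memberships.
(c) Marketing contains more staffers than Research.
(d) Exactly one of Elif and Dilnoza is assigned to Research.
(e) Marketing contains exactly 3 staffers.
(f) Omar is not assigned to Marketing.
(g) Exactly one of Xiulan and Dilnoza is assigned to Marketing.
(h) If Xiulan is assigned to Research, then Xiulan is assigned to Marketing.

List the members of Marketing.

From (f): Omar ∉ Marketing.
(b): Ada matches Omar: Ada ∉ Marketing.
Suppose Elif ∉ Marketing: no assignment then satisfies all the clues, so Elif ∈ Marketing.

Marketing = {Elif, Gus, Xiulan}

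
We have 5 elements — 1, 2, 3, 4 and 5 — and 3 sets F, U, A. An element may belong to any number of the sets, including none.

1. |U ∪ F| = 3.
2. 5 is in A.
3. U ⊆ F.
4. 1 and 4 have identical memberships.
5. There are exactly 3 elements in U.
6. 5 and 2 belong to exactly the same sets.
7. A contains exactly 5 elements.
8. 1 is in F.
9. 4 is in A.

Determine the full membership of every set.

F = {1, 3, 4}; U = {1, 3, 4}; A = {1, 2, 3, 4, 5}

From (2): 5 ∈ A.
From (8): 1 ∈ F.
From (9): 4 ∈ A.
(4): 4 matches 1: 4 ∈ F.
(4): 1 matches 4: 1 ∈ A.
(6): 2 matches 5: 2 ∈ A.
(7): only 5 candidates remain for A, so all are in.
Suppose 1 ∉ U: no assignment then satisfies all the clues, so 1 ∈ U.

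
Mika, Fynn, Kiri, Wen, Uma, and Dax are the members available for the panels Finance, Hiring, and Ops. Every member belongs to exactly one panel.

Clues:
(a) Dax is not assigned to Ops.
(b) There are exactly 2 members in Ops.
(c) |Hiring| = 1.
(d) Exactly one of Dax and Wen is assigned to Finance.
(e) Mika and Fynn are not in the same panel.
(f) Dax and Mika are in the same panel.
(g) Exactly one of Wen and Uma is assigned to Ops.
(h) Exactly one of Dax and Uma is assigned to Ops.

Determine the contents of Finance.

From (a): Dax ∉ Ops.
(f): Mika matches Dax: Mika ∉ Ops.
(h) (exactly one): Uma ∈ Ops.
(g) (exactly one): Wen ∉ Ops.
Suppose Mika ∉ Finance: no assignment then satisfies all the clues, so Mika ∈ Finance.

Finance = {Dax, Kiri, Mika}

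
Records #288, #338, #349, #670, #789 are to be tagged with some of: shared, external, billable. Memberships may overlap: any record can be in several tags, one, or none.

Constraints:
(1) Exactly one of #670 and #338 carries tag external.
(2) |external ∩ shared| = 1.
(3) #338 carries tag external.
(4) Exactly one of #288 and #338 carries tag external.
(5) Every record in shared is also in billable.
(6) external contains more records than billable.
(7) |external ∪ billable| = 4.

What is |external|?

3

From (3): #338 ∈ external.
(1) (exactly one): #670 ∉ external.
(4) (exactly one): #288 ∉ external.
Suppose #349 ∉ external: no assignment then satisfies all the clues, so #349 ∈ external.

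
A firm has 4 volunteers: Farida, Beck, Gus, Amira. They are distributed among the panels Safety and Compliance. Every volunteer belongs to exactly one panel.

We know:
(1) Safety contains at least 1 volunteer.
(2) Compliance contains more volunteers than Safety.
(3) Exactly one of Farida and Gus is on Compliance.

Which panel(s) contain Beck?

Beck: Compliance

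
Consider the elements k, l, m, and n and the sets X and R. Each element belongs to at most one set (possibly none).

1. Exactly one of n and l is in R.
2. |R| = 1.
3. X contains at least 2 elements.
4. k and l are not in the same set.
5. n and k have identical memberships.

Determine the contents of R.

R = {l}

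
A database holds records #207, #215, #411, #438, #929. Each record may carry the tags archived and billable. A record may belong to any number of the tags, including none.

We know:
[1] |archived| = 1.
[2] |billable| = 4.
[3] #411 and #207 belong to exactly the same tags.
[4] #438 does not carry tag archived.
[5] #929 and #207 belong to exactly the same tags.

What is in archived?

archived = {#215}

From (4): #438 ∉ archived.
Suppose #207 ∈ archived: no assignment then satisfies all the clues, so #207 ∉ archived.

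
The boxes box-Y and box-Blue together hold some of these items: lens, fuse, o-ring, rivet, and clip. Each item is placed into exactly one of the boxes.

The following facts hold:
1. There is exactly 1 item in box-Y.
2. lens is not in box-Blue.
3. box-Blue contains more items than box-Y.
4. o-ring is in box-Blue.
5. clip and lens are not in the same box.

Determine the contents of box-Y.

box-Y = {lens}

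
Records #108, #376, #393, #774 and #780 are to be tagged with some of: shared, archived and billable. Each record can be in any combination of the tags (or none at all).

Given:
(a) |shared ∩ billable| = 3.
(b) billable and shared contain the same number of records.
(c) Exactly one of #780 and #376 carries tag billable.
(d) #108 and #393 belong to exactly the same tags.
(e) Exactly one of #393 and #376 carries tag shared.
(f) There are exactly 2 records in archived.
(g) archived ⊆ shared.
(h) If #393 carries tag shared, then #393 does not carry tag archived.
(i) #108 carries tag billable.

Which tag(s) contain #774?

#774: archived, billable, shared

From (i): #108 ∈ billable.
(d): #393 matches #108: #393 ∈ billable.
Suppose #774 ∉ shared: no assignment then satisfies all the clues, so #774 ∈ shared.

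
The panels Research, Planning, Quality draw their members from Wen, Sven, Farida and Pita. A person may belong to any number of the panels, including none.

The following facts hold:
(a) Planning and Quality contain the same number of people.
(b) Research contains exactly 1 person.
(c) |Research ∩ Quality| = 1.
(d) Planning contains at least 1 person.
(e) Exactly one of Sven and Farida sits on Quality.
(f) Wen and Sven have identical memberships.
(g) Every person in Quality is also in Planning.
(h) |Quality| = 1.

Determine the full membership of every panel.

Research = {Farida}; Planning = {Farida}; Quality = {Farida}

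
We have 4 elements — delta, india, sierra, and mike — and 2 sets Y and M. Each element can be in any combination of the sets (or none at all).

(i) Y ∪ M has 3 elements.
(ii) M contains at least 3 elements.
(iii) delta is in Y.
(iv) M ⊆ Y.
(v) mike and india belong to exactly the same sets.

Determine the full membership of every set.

Y = {delta, india, mike}; M = {delta, india, mike}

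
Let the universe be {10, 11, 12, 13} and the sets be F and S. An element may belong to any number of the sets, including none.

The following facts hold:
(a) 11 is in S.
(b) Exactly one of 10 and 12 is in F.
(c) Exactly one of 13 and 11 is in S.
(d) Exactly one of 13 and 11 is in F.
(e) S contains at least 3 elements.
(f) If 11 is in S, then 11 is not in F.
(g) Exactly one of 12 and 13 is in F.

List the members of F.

From (a): 11 ∈ S.
(c) (exactly one): 13 ∉ S.
(e): only 3 candidates remain for S, so all are in.
(f): 11 ∉ F.
(d) (exactly one): 13 ∈ F.
(g) (exactly one): 12 ∉ F.
(b) (exactly one): 10 ∈ F.

F = {10, 13}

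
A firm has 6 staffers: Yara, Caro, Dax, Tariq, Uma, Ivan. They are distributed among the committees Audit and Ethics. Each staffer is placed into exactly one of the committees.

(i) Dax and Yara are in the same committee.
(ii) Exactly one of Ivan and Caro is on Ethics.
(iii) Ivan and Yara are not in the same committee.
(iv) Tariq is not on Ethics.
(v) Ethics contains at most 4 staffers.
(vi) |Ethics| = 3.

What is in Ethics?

Ethics = {Caro, Dax, Yara}

From (iv): Tariq ∉ Ethics.
Only one committee left: Tariq ∈ Audit.
Suppose Yara ∉ Ethics: no assignment then satisfies all the clues, so Yara ∈ Ethics.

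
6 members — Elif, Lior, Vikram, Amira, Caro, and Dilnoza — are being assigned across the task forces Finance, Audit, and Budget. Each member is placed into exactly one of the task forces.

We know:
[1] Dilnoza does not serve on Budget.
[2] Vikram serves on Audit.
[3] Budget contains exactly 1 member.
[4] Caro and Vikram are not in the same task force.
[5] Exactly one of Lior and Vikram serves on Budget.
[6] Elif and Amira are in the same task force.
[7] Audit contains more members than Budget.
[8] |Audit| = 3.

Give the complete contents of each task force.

From (1): Dilnoza ∉ Budget.
From (2): Vikram ∈ Audit.
(4): Caro ∉ Audit.
(5) (exactly one): Lior ∈ Budget.
(3): Budget already has 1, so the rest are out.
Only one task force left: Caro ∈ Finance.
Suppose Elif ∈ Finance: no assignment then satisfies all the clues, so Elif ∉ Finance.

Finance = {Caro, Dilnoza}; Audit = {Amira, Elif, Vikram}; Budget = {Lior}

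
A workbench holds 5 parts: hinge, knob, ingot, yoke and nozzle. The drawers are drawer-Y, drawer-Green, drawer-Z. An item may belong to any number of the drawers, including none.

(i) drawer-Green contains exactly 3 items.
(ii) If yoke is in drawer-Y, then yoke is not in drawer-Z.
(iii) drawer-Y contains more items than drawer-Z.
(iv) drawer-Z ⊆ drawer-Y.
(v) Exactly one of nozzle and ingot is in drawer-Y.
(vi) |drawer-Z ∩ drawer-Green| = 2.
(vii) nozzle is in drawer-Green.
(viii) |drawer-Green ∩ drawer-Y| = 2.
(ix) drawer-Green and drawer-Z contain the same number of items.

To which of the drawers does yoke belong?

yoke: drawer-Y

From (vii): nozzle ∈ drawer-Green.
Suppose yoke ∉ drawer-Y: no assignment then satisfies all the clues, so yoke ∈ drawer-Y.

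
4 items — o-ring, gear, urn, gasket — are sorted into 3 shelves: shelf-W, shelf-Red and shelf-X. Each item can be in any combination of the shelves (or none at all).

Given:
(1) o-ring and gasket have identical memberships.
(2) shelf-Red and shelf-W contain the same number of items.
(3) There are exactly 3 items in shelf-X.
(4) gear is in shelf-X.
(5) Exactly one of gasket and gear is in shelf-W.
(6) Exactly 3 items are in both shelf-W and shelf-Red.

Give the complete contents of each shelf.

shelf-W = {gasket, o-ring, urn}; shelf-Red = {gasket, o-ring, urn}; shelf-X = {gasket, gear, o-ring}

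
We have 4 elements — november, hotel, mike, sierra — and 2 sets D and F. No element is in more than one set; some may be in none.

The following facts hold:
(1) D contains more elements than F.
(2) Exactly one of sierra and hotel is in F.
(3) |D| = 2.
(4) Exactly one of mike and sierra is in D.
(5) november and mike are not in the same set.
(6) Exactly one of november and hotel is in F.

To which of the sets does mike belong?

mike: none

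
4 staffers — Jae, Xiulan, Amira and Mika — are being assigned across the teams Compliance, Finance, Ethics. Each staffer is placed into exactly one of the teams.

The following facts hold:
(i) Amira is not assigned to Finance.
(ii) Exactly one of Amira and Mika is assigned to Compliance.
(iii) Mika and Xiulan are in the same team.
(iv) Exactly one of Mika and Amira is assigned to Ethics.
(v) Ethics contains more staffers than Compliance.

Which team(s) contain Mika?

From (i): Amira ∉ Finance.
Suppose Mika ∈ Compliance: no assignment then satisfies all the clues, so Mika ∉ Compliance.

Mika: Ethics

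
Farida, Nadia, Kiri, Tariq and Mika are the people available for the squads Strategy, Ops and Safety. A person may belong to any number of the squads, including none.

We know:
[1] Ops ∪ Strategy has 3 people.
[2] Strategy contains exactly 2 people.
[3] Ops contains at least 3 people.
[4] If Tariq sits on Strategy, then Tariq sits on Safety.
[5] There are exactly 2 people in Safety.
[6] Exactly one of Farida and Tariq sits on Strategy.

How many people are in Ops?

3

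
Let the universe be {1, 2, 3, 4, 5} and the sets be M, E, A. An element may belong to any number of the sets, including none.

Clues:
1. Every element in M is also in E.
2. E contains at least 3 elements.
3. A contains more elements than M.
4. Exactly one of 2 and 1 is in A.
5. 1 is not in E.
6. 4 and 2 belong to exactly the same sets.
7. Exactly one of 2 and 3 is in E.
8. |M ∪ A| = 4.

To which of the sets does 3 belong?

From (5): 1 ∉ E.
(1) contrapositive: 1 ∉ M.
Suppose 3 ∈ M: no assignment then satisfies all the clues, so 3 ∉ M.

3: A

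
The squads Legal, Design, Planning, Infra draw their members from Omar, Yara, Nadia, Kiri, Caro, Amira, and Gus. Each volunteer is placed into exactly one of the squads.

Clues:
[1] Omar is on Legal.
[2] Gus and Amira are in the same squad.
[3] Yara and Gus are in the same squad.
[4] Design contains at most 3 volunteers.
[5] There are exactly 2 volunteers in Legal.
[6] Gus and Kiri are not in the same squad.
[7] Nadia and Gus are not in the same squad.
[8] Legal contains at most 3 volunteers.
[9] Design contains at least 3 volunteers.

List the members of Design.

Design = {Amira, Gus, Yara}

From (1): Omar ∈ Legal.
Suppose Yara ∉ Design: no assignment then satisfies all the clues, so Yara ∈ Design.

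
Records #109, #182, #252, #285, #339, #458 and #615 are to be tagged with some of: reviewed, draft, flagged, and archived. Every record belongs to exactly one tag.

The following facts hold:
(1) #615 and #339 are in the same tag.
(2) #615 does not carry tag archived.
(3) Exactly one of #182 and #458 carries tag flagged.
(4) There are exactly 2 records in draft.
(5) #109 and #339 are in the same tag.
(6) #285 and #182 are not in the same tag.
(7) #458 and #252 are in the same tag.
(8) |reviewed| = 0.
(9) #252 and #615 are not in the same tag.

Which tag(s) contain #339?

From (2): #615 ∉ archived.
(1): #339 matches #615: #339 ∉ archived.
(5): #109 matches #339: #109 ∉ archived.
(8): reviewed already has 0, so the rest are out.
Suppose #339 ∈ draft: no assignment then satisfies all the clues, so #339 ∉ draft.

#339: flagged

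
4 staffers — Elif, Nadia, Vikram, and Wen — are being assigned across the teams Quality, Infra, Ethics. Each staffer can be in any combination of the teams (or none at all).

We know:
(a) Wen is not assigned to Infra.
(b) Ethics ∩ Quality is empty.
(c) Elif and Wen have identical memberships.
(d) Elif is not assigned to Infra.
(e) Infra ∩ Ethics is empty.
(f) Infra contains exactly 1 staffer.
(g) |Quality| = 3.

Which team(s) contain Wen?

Wen: Quality

From (a): Wen ∉ Infra.
From (d): Elif ∉ Infra.
Suppose Wen ∉ Quality: no assignment then satisfies all the clues, so Wen ∈ Quality.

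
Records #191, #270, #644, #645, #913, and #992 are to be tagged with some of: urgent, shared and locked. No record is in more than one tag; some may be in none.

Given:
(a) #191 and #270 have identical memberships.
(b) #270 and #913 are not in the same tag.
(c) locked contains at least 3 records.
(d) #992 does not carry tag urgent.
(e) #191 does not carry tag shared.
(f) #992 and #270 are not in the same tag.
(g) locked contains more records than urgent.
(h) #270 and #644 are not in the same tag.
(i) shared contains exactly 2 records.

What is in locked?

locked = {#191, #270, #645}

From (d): #992 ∉ urgent.
From (e): #191 ∉ shared.
(a): #270 matches #191: #270 ∉ shared.
Suppose #191 ∉ locked: no assignment then satisfies all the clues, so #191 ∈ locked.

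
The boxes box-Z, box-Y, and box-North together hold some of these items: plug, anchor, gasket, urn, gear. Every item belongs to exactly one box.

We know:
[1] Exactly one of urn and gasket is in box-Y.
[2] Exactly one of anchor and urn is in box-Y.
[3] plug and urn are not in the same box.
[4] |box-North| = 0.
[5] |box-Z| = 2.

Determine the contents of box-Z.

box-Z = {gear, urn}

(4): box-North already has 0, so the rest are out.
Suppose plug ∈ box-Z: no assignment then satisfies all the clues, so plug ∉ box-Z.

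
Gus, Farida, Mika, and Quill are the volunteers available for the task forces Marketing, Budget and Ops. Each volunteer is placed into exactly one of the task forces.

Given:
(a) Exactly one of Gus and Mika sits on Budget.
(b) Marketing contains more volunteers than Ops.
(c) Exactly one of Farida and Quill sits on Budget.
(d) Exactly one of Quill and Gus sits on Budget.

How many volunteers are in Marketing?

2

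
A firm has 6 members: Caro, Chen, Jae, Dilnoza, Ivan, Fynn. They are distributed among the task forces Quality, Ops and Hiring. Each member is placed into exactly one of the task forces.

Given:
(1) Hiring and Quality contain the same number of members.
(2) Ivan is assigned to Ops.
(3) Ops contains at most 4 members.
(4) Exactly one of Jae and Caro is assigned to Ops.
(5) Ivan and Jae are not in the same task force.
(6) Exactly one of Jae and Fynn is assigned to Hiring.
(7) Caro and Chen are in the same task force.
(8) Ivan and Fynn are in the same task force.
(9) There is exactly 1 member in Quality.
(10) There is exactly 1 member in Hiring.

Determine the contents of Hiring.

Hiring = {Jae}

From (2): Ivan ∈ Ops.
(5): Jae ∉ Ops.
(8): Fynn matches Ivan: Fynn ∉ Quality.
(8): Fynn matches Ivan: Fynn ∈ Ops.
(4) (exactly one): Caro ∈ Ops.
(6) (exactly one): Jae ∈ Hiring.
(7): Chen matches Caro: Chen ∉ Quality.
(7): Chen matches Caro: Chen ∈ Ops.
(9): only 1 candidates remain for Quality, so all are in.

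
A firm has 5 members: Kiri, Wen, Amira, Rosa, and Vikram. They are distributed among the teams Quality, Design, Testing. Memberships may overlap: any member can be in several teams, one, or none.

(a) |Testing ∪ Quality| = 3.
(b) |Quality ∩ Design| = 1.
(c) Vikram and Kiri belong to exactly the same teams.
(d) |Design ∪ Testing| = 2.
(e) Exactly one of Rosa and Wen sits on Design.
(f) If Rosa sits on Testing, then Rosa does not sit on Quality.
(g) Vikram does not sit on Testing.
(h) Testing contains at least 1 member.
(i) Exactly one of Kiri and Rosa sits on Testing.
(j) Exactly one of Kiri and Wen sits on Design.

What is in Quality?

Quality = {Amira, Wen}

From (g): Vikram ∉ Testing.
(c): Kiri matches Vikram: Kiri ∉ Testing.
(i) (exactly one): Rosa ∈ Testing.
(f): Rosa ∉ Quality.
Suppose Kiri ∈ Quality: no assignment then satisfies all the clues, so Kiri ∉ Quality.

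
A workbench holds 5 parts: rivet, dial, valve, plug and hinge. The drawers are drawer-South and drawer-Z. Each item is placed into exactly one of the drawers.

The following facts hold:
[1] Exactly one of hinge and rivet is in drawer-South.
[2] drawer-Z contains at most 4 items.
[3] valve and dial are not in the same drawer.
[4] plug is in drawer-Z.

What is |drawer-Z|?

3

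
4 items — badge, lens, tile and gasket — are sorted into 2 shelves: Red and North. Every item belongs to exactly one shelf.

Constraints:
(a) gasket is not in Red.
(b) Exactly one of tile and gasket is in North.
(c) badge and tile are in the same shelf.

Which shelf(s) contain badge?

From (a): gasket ∉ Red.
Only one shelf left: gasket ∈ North.
(b) (exactly one): tile ∉ North.
(c): badge matches tile: badge ∉ North.
Only one shelf left: badge ∈ Red.
Only one shelf left: tile ∈ Red.

badge: Red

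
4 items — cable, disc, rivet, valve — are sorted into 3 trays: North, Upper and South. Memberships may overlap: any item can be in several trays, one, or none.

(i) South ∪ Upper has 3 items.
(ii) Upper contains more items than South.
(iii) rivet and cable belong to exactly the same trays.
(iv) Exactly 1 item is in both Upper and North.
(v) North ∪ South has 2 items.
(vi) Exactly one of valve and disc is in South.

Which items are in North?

North = {disc, valve}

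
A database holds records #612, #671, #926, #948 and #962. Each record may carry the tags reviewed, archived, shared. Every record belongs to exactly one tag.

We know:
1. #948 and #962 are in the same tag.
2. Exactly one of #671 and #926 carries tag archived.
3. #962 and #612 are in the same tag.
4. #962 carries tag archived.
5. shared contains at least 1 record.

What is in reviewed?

reviewed = {}

From (4): #962 ∈ archived.
(1): #948 matches #962: #948 ∉ reviewed.
(1): #948 matches #962: #948 ∈ archived.
(3): #612 matches #962: #612 ∉ reviewed.
(3): #612 matches #962: #612 ∈ archived.
Suppose #671 ∈ reviewed: no assignment then satisfies all the clues, so #671 ∉ reviewed.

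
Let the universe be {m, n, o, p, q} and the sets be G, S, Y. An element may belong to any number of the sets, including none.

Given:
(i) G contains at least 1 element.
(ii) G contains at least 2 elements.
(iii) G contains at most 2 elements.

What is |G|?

2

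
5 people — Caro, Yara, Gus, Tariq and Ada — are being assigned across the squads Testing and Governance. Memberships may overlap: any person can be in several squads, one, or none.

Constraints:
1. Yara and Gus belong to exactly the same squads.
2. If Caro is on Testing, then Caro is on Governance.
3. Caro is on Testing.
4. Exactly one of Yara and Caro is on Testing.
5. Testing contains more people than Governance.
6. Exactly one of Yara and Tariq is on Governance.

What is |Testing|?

3

From (3): Caro ∈ Testing.
(2): Caro ∈ Governance.
(4) (exactly one): Yara ∉ Testing.
(1): Gus matches Yara: Gus ∉ Testing.
Suppose Yara ∈ Governance: no assignment then satisfies all the clues, so Yara ∉ Governance.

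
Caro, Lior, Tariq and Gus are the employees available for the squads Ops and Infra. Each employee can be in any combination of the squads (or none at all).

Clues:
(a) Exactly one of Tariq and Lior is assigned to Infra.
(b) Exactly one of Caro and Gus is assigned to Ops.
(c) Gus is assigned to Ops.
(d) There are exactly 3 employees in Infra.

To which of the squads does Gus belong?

Gus: Infra, Ops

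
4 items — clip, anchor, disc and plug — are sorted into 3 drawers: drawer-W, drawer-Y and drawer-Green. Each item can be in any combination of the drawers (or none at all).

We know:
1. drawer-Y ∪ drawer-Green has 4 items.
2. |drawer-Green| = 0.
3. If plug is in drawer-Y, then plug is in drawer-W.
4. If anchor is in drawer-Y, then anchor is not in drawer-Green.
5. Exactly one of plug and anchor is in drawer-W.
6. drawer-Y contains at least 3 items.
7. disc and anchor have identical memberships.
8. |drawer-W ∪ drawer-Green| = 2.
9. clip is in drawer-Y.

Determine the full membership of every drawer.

drawer-W = {clip, plug}; drawer-Y = {anchor, clip, disc, plug}; drawer-Green = {}

From (9): clip ∈ drawer-Y.
(2): drawer-Green already has 0, so the rest are out.
Suppose clip ∉ drawer-W: no assignment then satisfies all the clues, so clip ∈ drawer-W.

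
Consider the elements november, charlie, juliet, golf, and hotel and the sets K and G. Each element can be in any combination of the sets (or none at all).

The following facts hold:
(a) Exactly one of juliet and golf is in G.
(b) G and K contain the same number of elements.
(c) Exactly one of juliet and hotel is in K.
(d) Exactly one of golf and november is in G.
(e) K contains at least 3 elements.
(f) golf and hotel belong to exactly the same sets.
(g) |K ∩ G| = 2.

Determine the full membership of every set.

K = {golf, hotel, november}; G = {charlie, golf, hotel}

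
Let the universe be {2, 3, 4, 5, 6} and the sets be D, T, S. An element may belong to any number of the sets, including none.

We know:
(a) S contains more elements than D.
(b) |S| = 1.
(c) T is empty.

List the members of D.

D = {}

(c): T already has 0, so the rest are out.
Suppose 2 ∈ D: no assignment then satisfies all the clues, so 2 ∉ D.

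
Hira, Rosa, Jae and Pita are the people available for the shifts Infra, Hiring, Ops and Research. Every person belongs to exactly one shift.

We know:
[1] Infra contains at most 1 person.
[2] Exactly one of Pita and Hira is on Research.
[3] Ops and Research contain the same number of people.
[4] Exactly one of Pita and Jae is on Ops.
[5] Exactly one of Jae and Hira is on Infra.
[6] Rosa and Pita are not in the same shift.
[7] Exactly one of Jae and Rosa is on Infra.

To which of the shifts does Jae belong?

Jae: Infra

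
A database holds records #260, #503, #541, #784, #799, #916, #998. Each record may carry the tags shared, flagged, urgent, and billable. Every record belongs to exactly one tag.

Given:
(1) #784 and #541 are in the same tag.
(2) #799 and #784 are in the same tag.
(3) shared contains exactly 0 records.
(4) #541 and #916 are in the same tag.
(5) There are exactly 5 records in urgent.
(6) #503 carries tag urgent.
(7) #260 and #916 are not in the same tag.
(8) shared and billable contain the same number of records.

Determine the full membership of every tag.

shared = {}; flagged = {#260, #998}; urgent = {#503, #541, #784, #799, #916}; billable = {}

From (6): #503 ∈ urgent.
(3): shared already has 0, so the rest are out.
Suppose #260 ∉ flagged: no assignment then satisfies all the clues, so #260 ∈ flagged.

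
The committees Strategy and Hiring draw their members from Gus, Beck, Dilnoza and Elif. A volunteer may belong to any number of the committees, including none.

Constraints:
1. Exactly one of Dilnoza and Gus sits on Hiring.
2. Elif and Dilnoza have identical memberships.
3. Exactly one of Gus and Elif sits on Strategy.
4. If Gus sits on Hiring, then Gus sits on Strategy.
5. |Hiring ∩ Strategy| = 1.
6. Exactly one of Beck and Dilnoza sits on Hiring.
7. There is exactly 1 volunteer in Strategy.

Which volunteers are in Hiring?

Hiring = {Beck, Gus}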